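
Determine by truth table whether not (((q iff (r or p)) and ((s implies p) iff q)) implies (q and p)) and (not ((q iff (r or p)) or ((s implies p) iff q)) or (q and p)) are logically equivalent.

not equivalent

  p   |   q   |   r   |   s   |   φ   |   ψ  
----- | ----- | ----- | ----- | ----- | -----
 True |  True |  True |  True | False |  True
 True |  True |  True | False | False |  True
 True |  True | False |  True | False |  True
 True |  True | False | False | False |  True
 True | False |  True |  True | False |  True
 True | False |  True | False | False |  True
 True | False | False |  True | False |  True
 True | False | False | False | False |  True
False |  True |  True |  True | False | False
False |  True |  True | False |  True | False
False |  True | False |  True | False |  True
False |  True | False | False | False | False
False | False |  True |  True | False | False
False | False |  True | False | False |  True
False | False | False |  True |  True | False
False | False | False | False | False | False
The columns differ at p=True, q=True, r=True, s=True (φ=False, ψ=True), so they are not equivalent.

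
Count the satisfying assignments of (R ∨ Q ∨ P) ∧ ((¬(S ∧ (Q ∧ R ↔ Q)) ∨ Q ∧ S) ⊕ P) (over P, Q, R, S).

7

P  Q  R  S  |  φ
T  T  T  T  |  F
T  T  T  F  |  F
T  T  F  T  |  F
T  T  F  F  |  F
T  F  T  T  |  T
T  F  T  F  |  F
T  F  F  T  |  T
T  F  F  F  |  F
F  T  T  T  |  T
F  T  T  F  |  T
F  T  F  T  |  T
F  T  F  F  |  T
F  F  T  T  |  F
F  F  T  F  |  T
F  F  F  T  |  F
F  F  F  F  |  F
The formula is true on 7 of the 16 rows.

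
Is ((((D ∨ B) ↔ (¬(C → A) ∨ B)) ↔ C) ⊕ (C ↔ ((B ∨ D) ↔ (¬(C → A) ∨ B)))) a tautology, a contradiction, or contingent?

A | B | C | D | (D ∨ B) | (C → A) | ¬(C → A) | (¬(C → A) ∨ B) | ((D ∨ B) ↔ (¬(C → A) ∨ B)) | (B ∨ D) | ((B ∨ D) ↔ (¬(C → A) ∨ B)) | φ
- | - | - | - | ------- | ------- | -------- | -------------- | -------------------------- | ------- | -------------------------- | -
F | F | F | F |    F    |    T    |    F     |       F        |             T              |    F    |             T              | F
F | F | F | T |    T    |    T    |    F     |       F        |             F              |    T    |             F              | F
F | F | T | F |    F    |    F    |    T     |       T        |             F              |    F    |             F              | F
F | F | T | T |    T    |    F    |    T     |       T        |             T              |    T    |             T              | F
F | T | F | F |    T    |    T    |    F     |       T        |             T              |    T    |             T              | F
F | T | F | T |    T    |    T    |    F     |       T        |             T              |    T    |             T              | F
F | T | T | F |    T    |    F    |    T     |       T        |             T              |    T    |             T              | F
F | T | T | T |    T    |    F    |    T     |       T        |             T              |    T    |             T              | F
T | F | F | F |    F    |    T    |    F     |       F        |             T              |    F    |             T              | F
T | F | F | T |    T    |    T    |    F     |       F        |             F              |    T    |             F              | F
T | F | T | F |    F    |    T    |    F     |       F        |             T              |    F    |             T              | F
T | F | T | T |    T    |    T    |    F     |       F        |             F              |    T    |             F              | F
T | T | F | F |    T    |    T    |    F     |       T        |             T              |    T    |             T              | F
T | T | F | T |    T    |    T    |    F     |       T        |             T              |    T    |             T              | F
T | T | T | F |    T    |    T    |    F     |       T        |             T              |    T    |             T              | F
T | T | T | T |    T    |    T    |    F     |       T        |             T              |    T    |             T              | F
Every row is F, so the formula is a contradiction.

contradiction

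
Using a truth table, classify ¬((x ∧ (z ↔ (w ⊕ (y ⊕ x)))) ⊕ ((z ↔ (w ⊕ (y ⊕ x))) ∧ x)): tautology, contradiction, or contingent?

x  y  z  w  |  (y ⊕ x)  (w ⊕ (y ⊕ x))  (z ↔ (w ⊕ (y ⊕ x)))  (x ∧ (z ↔ (w ⊕ (y ⊕ x))))  ((z ↔ (w ⊕ (y ⊕ x))) ∧ x)  φ
1  1  1  1  |     0           1                 1                       1                          1              1
1  1  1  0  |     0           0                 0                       0                          0              1
1  1  0  1  |     0           1                 0                       0                          0              1
1  1  0  0  |     0           0                 1                       1                          1              1
1  0  1  1  |     1           0                 0                       0                          0              1
1  0  1  0  |     1           1                 1                       1                          1              1
1  0  0  1  |     1           0                 1                       1                          1              1
1  0  0  0  |     1           1                 0                       0                          0              1
0  1  1  1  |     1           0                 0                       0                          0              1
0  1  1  0  |     1           1                 1                       0                          0              1
0  1  0  1  |     1           0                 1                       0                          0              1
0  1  0  0  |     1           1                 0                       0                          0              1
0  0  1  1  |     0           1                 1                       0                          0              1
0  0  1  0  |     0           0                 0                       0                          0              1
0  0  0  1  |     0           1                 0                       0                          0              1
0  0  0  0  |     0           0                 1                       0                          0              1
Every row is 1, so the formula is a tautology.

tautology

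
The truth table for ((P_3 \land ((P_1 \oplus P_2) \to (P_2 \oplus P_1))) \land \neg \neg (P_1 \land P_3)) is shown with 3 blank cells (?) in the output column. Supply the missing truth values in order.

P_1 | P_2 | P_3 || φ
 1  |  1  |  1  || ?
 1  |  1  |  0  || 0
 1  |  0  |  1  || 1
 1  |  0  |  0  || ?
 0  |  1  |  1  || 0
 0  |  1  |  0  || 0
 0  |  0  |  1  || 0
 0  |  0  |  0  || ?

1, 0, 0

Row P_1=1, P_2=1, P_3=1: (P_3 \land ((P_1 \oplus P_2) \to (P_2 \oplus P_1))) = 1, \neg \neg (P_1 \land P_3) = 1, so the formula = 1.
Row P_1=1, P_2=0, P_3=0: (P_3 \land ((P_1 \oplus P_2) \to (P_2 \oplus P_1))) = 0, \neg \neg (P_1 \land P_3) = 0, so the formula = 0.
Row P_1=0, P_2=0, P_3=0: (P_3 \land ((P_1 \oplus P_2) \to (P_2 \oplus P_1))) = 0, \neg \neg (P_1 \land P_3) = 0, so the formula = 0.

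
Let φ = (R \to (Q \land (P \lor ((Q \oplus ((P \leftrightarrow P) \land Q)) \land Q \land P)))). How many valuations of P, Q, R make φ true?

P | Q | R | (P \leftrightarrow P) | φ
- | - | - | --------------------- | -
F | F | F |           T           | T
F | F | T |           T           | F
F | T | F |           T           | T
F | T | T |           T           | F
T | F | F |           T           | T
T | F | T |           T           | F
T | T | F |           T           | T
T | T | T |           T           | T
The formula is true on 5 of the 8 rows.

5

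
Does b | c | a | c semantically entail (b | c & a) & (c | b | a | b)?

no

  a   |   b   |   c   ||   φ   |   ψ  
False | False | False || False | False
False | False |  True ||  True | False
False |  True | False ||  True |  True
False |  True |  True ||  True |  True
 True | False | False ||  True | False
 True | False |  True ||  True |  True
 True |  True | False ||  True |  True
 True |  True |  True ||  True |  True
At a=False, b=False, c=True we have φ true but ψ false, so φ does not entail ψ.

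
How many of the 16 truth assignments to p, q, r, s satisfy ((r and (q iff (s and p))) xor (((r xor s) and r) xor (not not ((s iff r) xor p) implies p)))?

  p   |   q   |   r   |   s   | (s and p) | (q iff (s and p)) | (r and (q iff (s and p))) | (r xor s) | ((r xor s) and r) | (s iff r) | ((s iff r) xor p) | not ((s iff r) xor p) | not not ((s iff r) xor p) |   φ  
----- | ----- | ----- | ----- | --------- | ----------------- | ------------------------- | --------- | ----------------- | --------- | ----------------- | --------------------- | ------------------------- | -----
 True |  True |  True |  True |    True   |        True       |            True           |   False   |       False       |    True   |       False       |          True         |           False           | False
 True |  True |  True | False |   False   |       False       |           False           |    True   |        True       |   False   |        True       |         False         |            True           | False
 True |  True | False |  True |    True   |        True       |           False           |    True   |       False       |   False   |        True       |         False         |            True           |  True
 True |  True | False | False |   False   |       False       |           False           |   False   |       False       |    True   |       False       |          True         |           False           |  True
 True | False |  True |  True |    True   |       False       |           False           |   False   |       False       |    True   |       False       |          True         |           False           |  True
 True | False |  True | False |   False   |        True       |            True           |    True   |        True       |   False   |        True       |         False         |            True           |  True
 True | False | False |  True |    True   |       False       |           False           |    True   |       False       |   False   |        True       |         False         |            True           |  True
 True | False | False | False |   False   |        True       |           False           |   False   |       False       |    True   |       False       |          True         |           False           |  True
False |  True |  True |  True |   False   |       False       |           False           |   False   |       False       |    True   |        True       |         False         |            True           | False
False |  True |  True | False |   False   |       False       |           False           |    True   |        True       |   False   |       False       |          True         |           False           | False
False |  True | False |  True |   False   |       False       |           False           |    True   |       False       |   False   |       False       |          True         |           False           |  True
False |  True | False | False |   False   |       False       |           False           |   False   |       False       |    True   |        True       |         False         |            True           | False
False | False |  True |  True |   False   |        True       |            True           |   False   |       False       |    True   |        True       |         False         |            True           |  True
False | False |  True | False |   False   |        True       |            True           |    True   |        True       |   False   |       False       |          True         |           False           |  True
False | False | False |  True |   False   |        True       |           False           |    True   |       False       |   False   |       False       |          True         |           False           |  True
False | False | False | False |   False   |        True       |           False           |   False   |       False       |    True   |        True       |         False         |            True           | False
The formula is true on 10 of the 16 rows.

10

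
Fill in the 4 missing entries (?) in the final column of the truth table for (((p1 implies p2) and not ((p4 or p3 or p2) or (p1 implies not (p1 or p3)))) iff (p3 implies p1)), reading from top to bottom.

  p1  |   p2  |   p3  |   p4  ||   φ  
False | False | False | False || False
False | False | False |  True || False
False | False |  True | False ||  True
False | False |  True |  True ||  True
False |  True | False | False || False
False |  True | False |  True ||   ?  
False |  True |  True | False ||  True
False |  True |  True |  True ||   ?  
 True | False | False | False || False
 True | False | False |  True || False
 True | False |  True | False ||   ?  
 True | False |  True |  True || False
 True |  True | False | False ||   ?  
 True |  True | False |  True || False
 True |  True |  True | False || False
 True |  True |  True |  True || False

Row p1=False, p2=True, p3=False, p4=True: ((p1 implies p2) and not ((p4 or p3 or p2) or (p1 implies not (p1 or p3)))) = False, (p3 implies p1) = True, so the formula = False.
Row p1=False, p2=True, p3=True, p4=True: ((p1 implies p2) and not ((p4 or p3 or p2) or (p1 implies not (p1 or p3)))) = False, (p3 implies p1) = False, so the formula = True.
Row p1=True, p2=False, p3=True, p4=False: ((p1 implies p2) and not ((p4 or p3 or p2) or (p1 implies not (p1 or p3)))) = False, (p3 implies p1) = True, so the formula = False.
Row p1=True, p2=True, p3=False, p4=False: ((p1 implies p2) and not ((p4 or p3 or p2) or (p1 implies not (p1 or p3)))) = False, (p3 implies p1) = True, so the formula = False.

False, True, False, False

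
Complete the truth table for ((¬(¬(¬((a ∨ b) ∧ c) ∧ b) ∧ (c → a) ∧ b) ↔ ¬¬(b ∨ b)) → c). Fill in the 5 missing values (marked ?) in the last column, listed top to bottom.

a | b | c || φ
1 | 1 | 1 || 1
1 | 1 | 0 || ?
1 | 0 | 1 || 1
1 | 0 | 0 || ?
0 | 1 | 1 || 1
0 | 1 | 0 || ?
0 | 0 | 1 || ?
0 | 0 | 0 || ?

Row a=1, b=1, c=0: (¬(¬(¬((a ∨ b) ∧ c) ∧ b) ∧ (c → a) ∧ b) ↔ ¬¬(b ∨ b)) = 1, so the formula = 0.
Row a=1, b=0, c=0: (¬(¬(¬((a ∨ b) ∧ c) ∧ b) ∧ (c → a) ∧ b) ↔ ¬¬(b ∨ b)) = 0, so the formula = 1.
Row a=0, b=1, c=0: (¬(¬(¬((a ∨ b) ∧ c) ∧ b) ∧ (c → a) ∧ b) ↔ ¬¬(b ∨ b)) = 1, so the formula = 0.
Row a=0, b=0, c=1: (¬(¬(¬((a ∨ b) ∧ c) ∧ b) ∧ (c → a) ∧ b) ↔ ¬¬(b ∨ b)) = 0, so the formula = 1.
Row a=0, b=0, c=0: (¬(¬(¬((a ∨ b) ∧ c) ∧ b) ∧ (c → a) ∧ b) ↔ ¬¬(b ∨ b)) = 0, so the formula = 1.

0, 1, 0, 1, 1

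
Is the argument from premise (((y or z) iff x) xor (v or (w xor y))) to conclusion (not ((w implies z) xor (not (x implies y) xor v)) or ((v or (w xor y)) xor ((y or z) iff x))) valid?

x | y | z | w | v | φ | ψ
- | - | - | - | - | - | -
T | T | T | T | T | F | T
T | T | T | T | F | T | T
T | T | T | F | T | F | T
T | T | T | F | F | F | F
T | T | F | T | T | F | F
T | T | F | T | F | T | T
T | T | F | F | T | F | T
T | T | F | F | F | F | F
T | F | T | T | T | F | F
T | F | T | T | F | F | T
T | F | T | F | T | F | F
T | F | T | F | F | T | T
T | F | F | T | T | T | T
T | F | F | T | F | T | T
T | F | F | F | T | T | T
T | F | F | F | F | F | T
F | T | T | T | T | T | T
F | T | T | T | F | F | F
F | T | T | F | T | T | T
F | T | T | F | F | T | T
F | T | F | T | T | T | T
F | T | F | T | F | F | T
F | T | F | F | T | T | T
F | T | F | F | F | T | T
F | F | T | T | T | T | T
F | F | T | T | F | T | T
F | F | T | F | T | T | T
F | F | T | F | F | F | F
F | F | F | T | T | F | F
F | F | F | T | F | F | T
F | F | F | F | T | F | T
F | F | F | F | F | T | T
In every row where φ is true, ψ is also true, so φ ⊨ ψ.

yes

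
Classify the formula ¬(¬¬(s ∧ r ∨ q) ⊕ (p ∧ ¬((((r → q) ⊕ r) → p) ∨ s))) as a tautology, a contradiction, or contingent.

p  q  r  s  |  φ
1  1  1  1  |  0
1  1  1  0  |  0
1  1  0  1  |  0
1  1  0  0  |  0
1  0  1  1  |  0
1  0  1  0  |  1
1  0  0  1  |  1
1  0  0  0  |  1
0  1  1  1  |  0
0  1  1  0  |  0
0  1  0  1  |  0
0  1  0  0  |  0
0  0  1  1  |  0
0  0  1  0  |  1
0  0  0  1  |  1
0  0  0  0  |  1
6 of 16 rows are 1, so the formula is contingent.

contingent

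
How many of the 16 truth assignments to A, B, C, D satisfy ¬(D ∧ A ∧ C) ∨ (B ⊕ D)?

15

A | B | C | D || (¬(D ∧ A ∧ C) ∨ (B ⊕ D))
F | F | F | F ||            T            
F | F | F | T ||            T            
F | F | T | F ||            T            
F | F | T | T ||            T            
F | T | F | F ||            T            
F | T | F | T ||            T            
F | T | T | F ||            T            
F | T | T | T ||            T            
T | F | F | F ||            T            
T | F | F | T ||            T            
T | F | T | F ||            T            
T | F | T | T ||            T            
T | T | F | F ||            T            
T | T | F | T ||            T            
T | T | T | F ||            T            
T | T | T | T ||            F            
The formula is true on 15 of the 16 rows.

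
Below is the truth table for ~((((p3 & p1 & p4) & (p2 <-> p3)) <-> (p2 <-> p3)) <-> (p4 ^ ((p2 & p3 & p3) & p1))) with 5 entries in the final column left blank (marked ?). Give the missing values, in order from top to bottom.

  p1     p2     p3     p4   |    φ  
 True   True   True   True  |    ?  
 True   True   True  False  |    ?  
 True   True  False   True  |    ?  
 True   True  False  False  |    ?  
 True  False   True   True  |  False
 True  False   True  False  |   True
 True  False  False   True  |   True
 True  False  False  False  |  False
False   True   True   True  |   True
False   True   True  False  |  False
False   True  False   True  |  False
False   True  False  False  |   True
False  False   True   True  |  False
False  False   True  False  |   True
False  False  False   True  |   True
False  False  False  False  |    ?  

Row 1: (((p3 & p1 & p4) & (p2 <-> p3)) <-> (p2 <-> p3)) = True, (p4 ^ ((p2 & p3 & p3) & p1)) = False, ((((p3 & p1 & p4) & (p2 <-> p3)) <-> (p2 <-> p3)) <-> (p4 ^ ((p2 & p3 & p3) & p1))) = False, so the formula = True.
Row 2: (((p3 & p1 & p4) & (p2 <-> p3)) <-> (p2 <-> p3)) = False, (p4 ^ ((p2 & p3 & p3) & p1)) = True, ((((p3 & p1 & p4) & (p2 <-> p3)) <-> (p2 <-> p3)) <-> (p4 ^ ((p2 & p3 & p3) & p1))) = False, so the formula = True.
Row 3: (((p3 & p1 & p4) & (p2 <-> p3)) <-> (p2 <-> p3)) = True, (p4 ^ ((p2 & p3 & p3) & p1)) = True, ((((p3 & p1 & p4) & (p2 <-> p3)) <-> (p2 <-> p3)) <-> (p4 ^ ((p2 & p3 & p3) & p1))) = True, so the formula = False.
Row 4: (((p3 & p1 & p4) & (p2 <-> p3)) <-> (p2 <-> p3)) = True, (p4 ^ ((p2 & p3 & p3) & p1)) = False, ((((p3 & p1 & p4) & (p2 <-> p3)) <-> (p2 <-> p3)) <-> (p4 ^ ((p2 & p3 & p3) & p1))) = False, so the formula = True.
Row 16: (((p3 & p1 & p4) & (p2 <-> p3)) <-> (p2 <-> p3)) = False, (p4 ^ ((p2 & p3 & p3) & p1)) = False, ((((p3 & p1 & p4) & (p2 <-> p3)) <-> (p2 <-> p3)) <-> (p4 ^ ((p2 & p3 & p3) & p1))) = True, so the formula = False.

True, True, False, True, False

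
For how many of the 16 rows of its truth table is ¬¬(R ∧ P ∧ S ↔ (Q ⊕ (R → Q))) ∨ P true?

P | Q | R | S || φ
T | T | T | T || T
T | T | T | F || T
T | T | F | T || T
T | T | F | F || T
T | F | T | T || T
T | F | T | F || T
T | F | F | T || T
T | F | F | F || T
F | T | T | T || T
F | T | T | F || T
F | T | F | T || T
F | T | F | F || T
F | F | T | T || T
F | F | T | F || T
F | F | F | T || F
F | F | F | F || F
The formula is true on 14 of the 16 rows.

14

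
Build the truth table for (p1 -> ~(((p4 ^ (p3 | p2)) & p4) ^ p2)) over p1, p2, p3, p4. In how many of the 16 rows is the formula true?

11

p1  p2  p3  p4     (p3 | p2)  (p4 ^ (p3 | p2))  ((p4 ^ (p3 | p2)) & p4)  φ
0   0   0   0          0             0                     0             1
0   0   0   1          0             1                     1             1
0   0   1   0          1             1                     0             1
0   0   1   1          1             0                     0             1
0   1   0   0          1             1                     0             1
0   1   0   1          1             0                     0             1
0   1   1   0          1             1                     0             1
0   1   1   1          1             0                     0             1
1   0   0   0          0             0                     0             1
1   0   0   1          0             1                     1             0
1   0   1   0          1             1                     0             1
1   0   1   1          1             0                     0             1
1   1   0   0          1             1                     0             0
1   1   0   1          1             0                     0             0
1   1   1   0          1             1                     0             0
1   1   1   1          1             0                     0             0
The formula is true on 11 of the 16 rows.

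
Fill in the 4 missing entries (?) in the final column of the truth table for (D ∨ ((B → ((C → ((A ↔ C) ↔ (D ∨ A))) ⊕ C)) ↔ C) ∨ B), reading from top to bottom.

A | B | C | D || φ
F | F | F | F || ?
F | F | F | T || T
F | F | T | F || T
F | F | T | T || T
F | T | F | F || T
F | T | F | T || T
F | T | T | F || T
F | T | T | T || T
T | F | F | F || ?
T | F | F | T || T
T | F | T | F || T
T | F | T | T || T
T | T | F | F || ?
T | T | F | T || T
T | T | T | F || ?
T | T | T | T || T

F, F, T, T

Row A=F, B=F, C=F, D=F: ((B → ((C → ((A ↔ C) ↔ (D ∨ A))) ⊕ C)) ↔ C) = F, so the formula = F.
Row A=T, B=F, C=F, D=F: ((B → ((C → ((A ↔ C) ↔ (D ∨ A))) ⊕ C)) ↔ C) = F, so the formula = F.
Row A=T, B=T, C=F, D=F: ((B → ((C → ((A ↔ C) ↔ (D ∨ A))) ⊕ C)) ↔ C) = F, so the formula = T.
Row A=T, B=T, C=T, D=F: ((B → ((C → ((A ↔ C) ↔ (D ∨ A))) ⊕ C)) ↔ C) = F, so the formula = T.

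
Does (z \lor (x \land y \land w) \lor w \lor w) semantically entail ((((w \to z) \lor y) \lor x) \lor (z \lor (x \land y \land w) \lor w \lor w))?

  x      y      z      w    |    φ      ψ  
 True   True   True   True  |   True   True
 True   True   True  False  |   True   True
 True   True  False   True  |   True   True
 True   True  False  False  |  False   True
 True  False   True   True  |   True   True
 True  False   True  False  |   True   True
 True  False  False   True  |   True   True
 True  False  False  False  |  False   True
False   True   True   True  |   True   True
False   True   True  False  |   True   True
False   True  False   True  |   True   True
False   True  False  False  |  False   True
False  False   True   True  |   True   True
False  False   True  False  |   True   True
False  False  False   True  |   True   True
False  False  False  False  |  False   True
In every row where φ is true, ψ is also true, so φ ⊨ ψ.

yes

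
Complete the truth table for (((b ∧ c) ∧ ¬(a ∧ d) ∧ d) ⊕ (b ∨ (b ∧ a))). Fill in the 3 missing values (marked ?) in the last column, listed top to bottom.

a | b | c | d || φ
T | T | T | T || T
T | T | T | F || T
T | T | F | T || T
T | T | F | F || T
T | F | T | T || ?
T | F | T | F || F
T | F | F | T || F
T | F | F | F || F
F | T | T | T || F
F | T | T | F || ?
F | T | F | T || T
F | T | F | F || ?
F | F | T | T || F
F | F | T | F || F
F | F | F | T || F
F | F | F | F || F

F, T, T

Row a=T, b=F, c=T, d=T: ((b ∧ c) ∧ ¬(a ∧ d) ∧ d) = F, (b ∨ (b ∧ a)) = F, so the formula = F.
Row a=F, b=T, c=T, d=F: ((b ∧ c) ∧ ¬(a ∧ d) ∧ d) = F, (b ∨ (b ∧ a)) = T, so the formula = T.
Row a=F, b=T, c=F, d=F: ((b ∧ c) ∧ ¬(a ∧ d) ∧ d) = F, (b ∨ (b ∧ a)) = T, so the formula = T.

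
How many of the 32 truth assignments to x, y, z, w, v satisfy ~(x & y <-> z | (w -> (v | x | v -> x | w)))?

x | y | z | w | v || φ
0 | 0 | 0 | 0 | 0 || 1
0 | 0 | 0 | 0 | 1 || 1
0 | 0 | 0 | 1 | 0 || 1
0 | 0 | 0 | 1 | 1 || 1
0 | 0 | 1 | 0 | 0 || 1
0 | 0 | 1 | 0 | 1 || 1
0 | 0 | 1 | 1 | 0 || 1
0 | 0 | 1 | 1 | 1 || 1
0 | 1 | 0 | 0 | 0 || 1
0 | 1 | 0 | 0 | 1 || 1
0 | 1 | 0 | 1 | 0 || 1
0 | 1 | 0 | 1 | 1 || 1
0 | 1 | 1 | 0 | 0 || 1
0 | 1 | 1 | 0 | 1 || 1
0 | 1 | 1 | 1 | 0 || 1
0 | 1 | 1 | 1 | 1 || 1
1 | 0 | 0 | 0 | 0 || 1
1 | 0 | 0 | 0 | 1 || 1
1 | 0 | 0 | 1 | 0 || 1
1 | 0 | 0 | 1 | 1 || 1
1 | 0 | 1 | 0 | 0 || 1
1 | 0 | 1 | 0 | 1 || 1
1 | 0 | 1 | 1 | 0 || 1
1 | 0 | 1 | 1 | 1 || 1
1 | 1 | 0 | 0 | 0 || 0
1 | 1 | 0 | 0 | 1 || 0
1 | 1 | 0 | 1 | 0 || 0
1 | 1 | 0 | 1 | 1 || 0
1 | 1 | 1 | 0 | 0 || 0
1 | 1 | 1 | 0 | 1 || 0
1 | 1 | 1 | 1 | 0 || 0
1 | 1 | 1 | 1 | 1 || 0
The formula is true on 24 of the 32 rows.

24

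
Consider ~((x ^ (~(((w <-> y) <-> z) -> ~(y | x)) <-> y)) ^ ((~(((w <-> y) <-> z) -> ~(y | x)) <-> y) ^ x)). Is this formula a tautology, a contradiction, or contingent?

tautology

x  y  z  w  |  φ
F  F  F  F  |  T
F  F  F  T  |  T
F  F  T  F  |  T
F  F  T  T  |  T
F  T  F  F  |  T
F  T  F  T  |  T
F  T  T  F  |  T
F  T  T  T  |  T
T  F  F  F  |  T
T  F  F  T  |  T
T  F  T  F  |  T
T  F  T  T  |  T
T  T  F  F  |  T
T  T  F  T  |  T
T  T  T  F  |  T
T  T  T  T  |  T
Every row is T, so the formula is a tautology.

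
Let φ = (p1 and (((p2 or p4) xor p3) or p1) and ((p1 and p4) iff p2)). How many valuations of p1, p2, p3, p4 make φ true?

p1 | p2 | p3 | p4 || φ
1  | 1  | 1  | 1  || 1
1  | 1  | 1  | 0  || 0
1  | 1  | 0  | 1  || 1
1  | 1  | 0  | 0  || 0
1  | 0  | 1  | 1  || 0
1  | 0  | 1  | 0  || 1
1  | 0  | 0  | 1  || 0
1  | 0  | 0  | 0  || 1
0  | 1  | 1  | 1  || 0
0  | 1  | 1  | 0  || 0
0  | 1  | 0  | 1  || 0
0  | 1  | 0  | 0  || 0
0  | 0  | 1  | 1  || 0
0  | 0  | 1  | 0  || 0
0  | 0  | 0  | 1  || 0
0  | 0  | 0  | 0  || 0
The formula is true on 4 of the 16 rows.

4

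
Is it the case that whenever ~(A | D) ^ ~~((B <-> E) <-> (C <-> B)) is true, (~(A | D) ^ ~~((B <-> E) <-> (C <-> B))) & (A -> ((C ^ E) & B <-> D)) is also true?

no

  A      B      C      D      E    |    φ      ψ  
 True   True   True   True   True  |   True  False
 True   True   True   True  False  |  False  False
 True   True   True  False   True  |   True   True
 True   True   True  False  False  |  False  False
 True   True  False   True   True  |  False  False
 True   True  False   True  False  |   True  False
 True   True  False  False   True  |  False  False
 True   True  False  False  False  |   True   True
 True  False   True   True   True  |   True  False
 True  False   True   True  False  |  False  False
 True  False   True  False   True  |   True   True
 True  False   True  False  False  |  False  False
 True  False  False   True   True  |  False  False
 True  False  False   True  False  |   True  False
 True  False  False  False   True  |  False  False
 True  False  False  False  False  |   True   True
False   True   True   True   True  |   True   True
False   True   True   True  False  |  False  False
False   True   True  False   True  |  False  False
False   True   True  False  False  |   True   True
False   True  False   True   True  |  False  False
False   True  False   True  False  |   True   True
False   True  False  False   True  |   True   True
False   True  False  False  False  |  False  False
False  False   True   True   True  |   True   True
False  False   True   True  False  |  False  False
False  False   True  False   True  |  False  False
False  False   True  False  False  |   True   True
False  False  False   True   True  |  False  False
False  False  False   True  False  |   True   True
False  False  False  False   True  |   True   True
False  False  False  False  False  |  False  False
At A=True, B=True, C=True, D=True, E=True we have φ true but ψ false, so φ does not entail ψ.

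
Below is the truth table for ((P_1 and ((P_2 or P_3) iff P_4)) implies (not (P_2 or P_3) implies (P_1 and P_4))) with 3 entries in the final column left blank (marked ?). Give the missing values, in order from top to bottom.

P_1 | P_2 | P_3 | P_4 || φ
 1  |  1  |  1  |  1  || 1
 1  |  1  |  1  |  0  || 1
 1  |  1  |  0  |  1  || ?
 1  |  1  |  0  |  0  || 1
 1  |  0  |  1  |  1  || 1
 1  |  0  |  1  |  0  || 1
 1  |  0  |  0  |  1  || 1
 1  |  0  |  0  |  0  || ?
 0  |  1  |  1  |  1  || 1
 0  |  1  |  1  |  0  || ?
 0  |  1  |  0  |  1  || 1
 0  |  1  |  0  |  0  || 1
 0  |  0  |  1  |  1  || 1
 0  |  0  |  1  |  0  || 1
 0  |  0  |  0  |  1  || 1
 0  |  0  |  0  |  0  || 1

Row P_1=1, P_2=1, P_3=0, P_4=1: (P_1 and ((P_2 or P_3) iff P_4)) = 1, (not (P_2 or P_3) implies (P_1 and P_4)) = 1, so the formula = 1.
Row P_1=1, P_2=0, P_3=0, P_4=0: (P_1 and ((P_2 or P_3) iff P_4)) = 1, (not (P_2 or P_3) implies (P_1 and P_4)) = 0, so the formula = 0.
Row P_1=0, P_2=1, P_3=1, P_4=0: (P_1 and ((P_2 or P_3) iff P_4)) = 0, (not (P_2 or P_3) implies (P_1 and P_4)) = 1, so the formula = 1.

1, 0, 1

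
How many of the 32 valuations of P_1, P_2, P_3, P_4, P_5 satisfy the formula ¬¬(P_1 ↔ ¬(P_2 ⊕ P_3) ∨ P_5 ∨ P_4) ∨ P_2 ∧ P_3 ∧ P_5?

18

P_1 | P_2 | P_3 | P_4 | P_5 | φ
--- | --- | --- | --- | --- | -
 T  |  T  |  T  |  T  |  T  | T
 T  |  T  |  T  |  T  |  F  | T
 T  |  T  |  T  |  F  |  T  | T
 T  |  T  |  T  |  F  |  F  | T
 T  |  T  |  F  |  T  |  T  | T
 T  |  T  |  F  |  T  |  F  | T
 T  |  T  |  F  |  F  |  T  | T
 T  |  T  |  F  |  F  |  F  | F
 T  |  F  |  T  |  T  |  T  | T
 T  |  F  |  T  |  T  |  F  | T
 T  |  F  |  T  |  F  |  T  | T
 T  |  F  |  T  |  F  |  F  | F
 T  |  F  |  F  |  T  |  T  | T
 T  |  F  |  F  |  T  |  F  | T
 T  |  F  |  F  |  F  |  T  | T
 T  |  F  |  F  |  F  |  F  | T
 F  |  T  |  T  |  T  |  T  | T
 F  |  T  |  T  |  T  |  F  | F
 F  |  T  |  T  |  F  |  T  | T
 F  |  T  |  T  |  F  |  F  | F
 F  |  T  |  F  |  T  |  T  | F
 F  |  T  |  F  |  T  |  F  | F
 F  |  T  |  F  |  F  |  T  | F
 F  |  T  |  F  |  F  |  F  | T
 F  |  F  |  T  |  T  |  T  | F
 F  |  F  |  T  |  T  |  F  | F
 F  |  F  |  T  |  F  |  T  | F
 F  |  F  |  T  |  F  |  F  | T
 F  |  F  |  F  |  T  |  T  | F
 F  |  F  |  F  |  T  |  F  | F
 F  |  F  |  F  |  F  |  T  | F
 F  |  F  |  F  |  F  |  F  | F
The formula is true on 18 of the 32 rows.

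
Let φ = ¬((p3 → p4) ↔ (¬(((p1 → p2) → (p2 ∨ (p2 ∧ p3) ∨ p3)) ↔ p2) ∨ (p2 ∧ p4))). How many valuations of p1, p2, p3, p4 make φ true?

  p1     p2     p3     p4   |    φ  
 True   True   True   True  |  False
 True   True   True  False  |  False
 True   True  False   True  |  False
 True   True  False  False  |   True
 True  False   True   True  |  False
 True  False   True  False  |   True
 True  False  False   True  |  False
 True  False  False  False  |  False
False   True   True   True  |  False
False   True   True  False  |  False
False   True  False   True  |  False
False   True  False  False  |   True
False  False   True   True  |  False
False  False   True  False  |   True
False  False  False   True  |   True
False  False  False  False  |   True
The formula is true on 6 of the 16 rows.

6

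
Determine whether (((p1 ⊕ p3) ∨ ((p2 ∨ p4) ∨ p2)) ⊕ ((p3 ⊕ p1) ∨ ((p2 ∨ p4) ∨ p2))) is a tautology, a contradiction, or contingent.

p1 | p2 | p3 | p4 || φ
T  | T  | T  | T  || F
T  | T  | T  | F  || F
T  | T  | F  | T  || F
T  | T  | F  | F  || F
T  | F  | T  | T  || F
T  | F  | T  | F  || F
T  | F  | F  | T  || F
T  | F  | F  | F  || F
F  | T  | T  | T  || F
F  | T  | T  | F  || F
F  | T  | F  | T  || F
F  | T  | F  | F  || F
F  | F  | T  | T  || F
F  | F  | T  | F  || F
F  | F  | F  | T  || F
F  | F  | F  | F  || F
Every row is F, so the formula is a contradiction.

contradiction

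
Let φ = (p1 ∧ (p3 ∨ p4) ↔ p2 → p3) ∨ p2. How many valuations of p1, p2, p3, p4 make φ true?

11

  p1  |   p2  |   p3  |   p4  || (p3 ∨ p4) | (p1 ∧ (p3 ∨ p4)) | (p2 → p3) |   φ  
False | False | False | False ||   False   |      False       |    True   | False
False | False | False |  True ||    True   |      False       |    True   | False
False | False |  True | False ||    True   |      False       |    True   | False
False | False |  True |  True ||    True   |      False       |    True   | False
False |  True | False | False ||   False   |      False       |   False   |  True
False |  True | False |  True ||    True   |      False       |   False   |  True
False |  True |  True | False ||    True   |      False       |    True   |  True
False |  True |  True |  True ||    True   |      False       |    True   |  True
 True | False | False | False ||   False   |      False       |    True   | False
 True | False | False |  True ||    True   |       True       |    True   |  True
 True | False |  True | False ||    True   |       True       |    True   |  True
 True | False |  True |  True ||    True   |       True       |    True   |  True
 True |  True | False | False ||   False   |      False       |   False   |  True
 True |  True | False |  True ||    True   |       True       |   False   |  True
 True |  True |  True | False ||    True   |       True       |    True   |  True
 True |  True |  True |  True ||    True   |       True       |    True   |  True
The formula is true on 11 of the 16 rows.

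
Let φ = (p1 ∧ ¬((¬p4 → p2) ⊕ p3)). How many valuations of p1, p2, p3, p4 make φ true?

p1 | p2 | p3 | p4 || (p1 ∧ ¬((¬p4 → p2) ⊕ p3))
T  | T  | T  | T  ||             T            
T  | T  | T  | F  ||             T            
T  | T  | F  | T  ||             F            
T  | T  | F  | F  ||             F            
T  | F  | T  | T  ||             T            
T  | F  | T  | F  ||             F            
T  | F  | F  | T  ||             F            
T  | F  | F  | F  ||             T            
F  | T  | T  | T  ||             F            
F  | T  | T  | F  ||             F            
F  | T  | F  | T  ||             F            
F  | T  | F  | F  ||             F            
F  | F  | T  | T  ||             F            
F  | F  | T  | F  ||             F            
F  | F  | F  | T  ||             F            
F  | F  | F  | F  ||             F            
The formula is true on 4 of the 16 rows.

4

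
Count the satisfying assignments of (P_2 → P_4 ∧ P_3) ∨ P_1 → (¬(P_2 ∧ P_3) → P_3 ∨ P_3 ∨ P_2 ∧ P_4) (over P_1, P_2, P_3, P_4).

P_1  P_2  P_3  P_4  |  (P_4 ∧ P_3)  (P_2 → (P_4 ∧ P_3))  ((P_2 → (P_4 ∧ P_3)) ∨ P_1)  (P_2 ∧ P_3)  ¬(P_2 ∧ P_3)  (P_2 ∧ P_4)  (P_3 ∨ P_3 ∨ (P_2 ∧ P_4))  φ
 1    1    1    1   |       1                1                        1                    1            0             1                   1              1
 1    1    1    0   |       0                0                        1                    1            0             0                   1              1
 1    1    0    1   |       0                0                        1                    0            1             1                   1              1
 1    1    0    0   |       0                0                        1                    0            1             0                   0              0
 1    0    1    1   |       1                1                        1                    0            1             0                   1              1
 1    0    1    0   |       0                1                        1                    0            1             0                   1              1
 1    0    0    1   |       0                1                        1                    0            1             0                   0              0
 1    0    0    0   |       0                1                        1                    0            1             0                   0              0
 0    1    1    1   |       1                1                        1                    1            0             1                   1              1
 0    1    1    0   |       0                0                        0                    1            0             0                   1              1
 0    1    0    1   |       0                0                        0                    0            1             1                   1              1
 0    1    0    0   |       0                0                        0                    0            1             0                   0              1
 0    0    1    1   |       1                1                        1                    0            1             0                   1              1
 0    0    1    0   |       0                1                        1                    0            1             0                   1              1
 0    0    0    1   |       0                1                        1                    0            1             0                   0              0
 0    0    0    0   |       0                1                        1                    0            1             0                   0              0
The formula is true on 11 of the 16 rows.

11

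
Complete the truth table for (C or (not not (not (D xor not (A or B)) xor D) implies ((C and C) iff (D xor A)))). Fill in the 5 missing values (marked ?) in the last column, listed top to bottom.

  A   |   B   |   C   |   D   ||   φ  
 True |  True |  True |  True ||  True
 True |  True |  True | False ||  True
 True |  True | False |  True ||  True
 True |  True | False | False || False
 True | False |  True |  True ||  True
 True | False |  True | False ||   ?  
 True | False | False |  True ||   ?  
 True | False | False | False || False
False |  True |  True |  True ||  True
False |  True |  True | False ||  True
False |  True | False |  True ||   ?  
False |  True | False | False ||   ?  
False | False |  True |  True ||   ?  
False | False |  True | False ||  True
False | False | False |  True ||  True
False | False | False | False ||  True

True, True, False, True, True

Row A=True, B=False, C=True, D=False: (not not (not (D xor not (A or B)) xor D) implies ((C and C) iff (D xor A))) = True, so the formula = True.
Row A=True, B=False, C=False, D=True: (not not (not (D xor not (A or B)) xor D) implies ((C and C) iff (D xor A))) = True, so the formula = True.
Row A=False, B=True, C=False, D=True: (not not (not (D xor not (A or B)) xor D) implies ((C and C) iff (D xor A))) = False, so the formula = False.
Row A=False, B=True, C=False, D=False: (not not (not (D xor not (A or B)) xor D) implies ((C and C) iff (D xor A))) = True, so the formula = True.
Row A=False, B=False, C=True, D=True: (not not (not (D xor not (A or B)) xor D) implies ((C and C) iff (D xor A))) = True, so the formula = True.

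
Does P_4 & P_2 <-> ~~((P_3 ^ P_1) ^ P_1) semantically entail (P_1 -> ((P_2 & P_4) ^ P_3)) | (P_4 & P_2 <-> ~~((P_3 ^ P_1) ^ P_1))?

yes

P_1  P_2  P_3  P_4  |  φ  ψ
 F    F    F    F   |  T  T
 F    F    F    T   |  T  T
 F    F    T    F   |  F  T
 F    F    T    T   |  F  T
 F    T    F    F   |  T  T
 F    T    F    T   |  F  T
 F    T    T    F   |  F  T
 F    T    T    T   |  T  T
 T    F    F    F   |  T  T
 T    F    F    T   |  T  T
 T    F    T    F   |  F  T
 T    F    T    T   |  F  T
 T    T    F    F   |  T  T
 T    T    F    T   |  F  T
 T    T    T    F   |  F  T
 T    T    T    T   |  T  T
In every row where φ is true, ψ is also true, so φ ⊨ ψ.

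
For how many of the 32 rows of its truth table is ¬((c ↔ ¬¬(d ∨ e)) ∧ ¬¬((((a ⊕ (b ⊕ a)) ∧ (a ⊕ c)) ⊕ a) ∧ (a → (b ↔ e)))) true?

25

a | b | c | d | e | φ
- | - | - | - | - | -
1 | 1 | 1 | 1 | 1 | 0
1 | 1 | 1 | 1 | 0 | 1
1 | 1 | 1 | 0 | 1 | 0
1 | 1 | 1 | 0 | 0 | 1
1 | 1 | 0 | 1 | 1 | 1
1 | 1 | 0 | 1 | 0 | 1
1 | 1 | 0 | 0 | 1 | 1
1 | 1 | 0 | 0 | 0 | 1
1 | 0 | 1 | 1 | 1 | 1
1 | 0 | 1 | 1 | 0 | 0
1 | 0 | 1 | 0 | 1 | 1
1 | 0 | 1 | 0 | 0 | 1
1 | 0 | 0 | 1 | 1 | 1
1 | 0 | 0 | 1 | 0 | 1
1 | 0 | 0 | 0 | 1 | 1
1 | 0 | 0 | 0 | 0 | 0
0 | 1 | 1 | 1 | 1 | 0
0 | 1 | 1 | 1 | 0 | 0
0 | 1 | 1 | 0 | 1 | 0
0 | 1 | 1 | 0 | 0 | 1
0 | 1 | 0 | 1 | 1 | 1
0 | 1 | 0 | 1 | 0 | 1
0 | 1 | 0 | 0 | 1 | 1
0 | 1 | 0 | 0 | 0 | 1
0 | 0 | 1 | 1 | 1 | 1
0 | 0 | 1 | 1 | 0 | 1
0 | 0 | 1 | 0 | 1 | 1
0 | 0 | 1 | 0 | 0 | 1
0 | 0 | 0 | 1 | 1 | 1
0 | 0 | 0 | 1 | 0 | 1
0 | 0 | 0 | 0 | 1 | 1
0 | 0 | 0 | 0 | 0 | 1
The formula is true on 25 of the 32 rows.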